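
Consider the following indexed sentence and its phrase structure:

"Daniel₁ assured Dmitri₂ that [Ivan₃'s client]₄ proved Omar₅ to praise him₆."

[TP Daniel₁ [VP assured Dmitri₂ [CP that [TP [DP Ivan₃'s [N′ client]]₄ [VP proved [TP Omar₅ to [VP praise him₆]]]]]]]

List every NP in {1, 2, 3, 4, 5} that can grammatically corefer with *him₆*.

*him* is a pronoun, so Principle B applies: it must be free in its binding domain.
Binding domain of *him₆*: the embedded TP, whose subject is Omar₅.
*Daniel₁* c-commands the pronoun but from outside its binding domain, and is not c-commanded by it → coindexation permitted.
*Dmitri₂* c-commands the pronoun but from outside its binding domain, and is not c-commanded by it → coindexation permitted.
*Ivan₃* and the pronoun do not c-command one another → neither Principle B nor Principle C is at stake; coindexation permitted.
*[Ivan₃'s client]₄* c-commands the pronoun but from outside its binding domain, and is not c-commanded by it → coindexation permitted.
*Omar₅* c-commands the pronoun within its binding domain → coindexation would violate Principle B.

{1, 2, 3, 4}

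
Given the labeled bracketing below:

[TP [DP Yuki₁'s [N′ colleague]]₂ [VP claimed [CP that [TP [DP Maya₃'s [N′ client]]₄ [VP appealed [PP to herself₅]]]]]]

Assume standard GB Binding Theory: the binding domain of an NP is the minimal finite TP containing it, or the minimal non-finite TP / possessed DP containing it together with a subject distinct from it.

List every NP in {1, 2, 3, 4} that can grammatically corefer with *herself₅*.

{4}

*herself* is an anaphor, so Principle A applies: it must be bound in its binding domain.
Binding domain of *herself₅*: the embedded TP, whose subject is [Maya₃'s client]₄.
*Yuki₁* does not c-command the anaphor → cannot bind it.
*[Yuki₁'s colleague]₂* c-commands the anaphor but is outside its binding domain → cannot satisfy Principle A.
*Maya₃* does not c-command the anaphor → cannot bind it.
*[Maya₃'s client]₄* c-commands the anaphor within its binding domain → licit binder.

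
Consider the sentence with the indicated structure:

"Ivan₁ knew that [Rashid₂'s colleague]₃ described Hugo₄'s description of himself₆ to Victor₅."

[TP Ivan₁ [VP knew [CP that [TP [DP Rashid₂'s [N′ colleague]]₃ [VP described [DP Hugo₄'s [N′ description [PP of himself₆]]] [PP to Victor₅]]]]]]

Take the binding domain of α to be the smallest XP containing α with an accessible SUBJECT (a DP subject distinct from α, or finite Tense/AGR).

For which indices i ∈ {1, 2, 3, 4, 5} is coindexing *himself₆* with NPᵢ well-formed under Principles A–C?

{4}

*himself* is an anaphor, so Principle A applies: it must be bound in its binding domain.
Binding domain of *himself₆*: the possessed DP, whose subject is Hugo₄.
*Ivan₁* c-commands the anaphor but is outside its binding domain → cannot satisfy Principle A.
*Rashid₂* does not c-command the anaphor → cannot bind it.
*[Rashid₂'s colleague]₃* c-commands the anaphor but is outside its binding domain → cannot satisfy Principle A.
*Hugo₄* c-commands the anaphor within its binding domain → licit binder.
*Victor₅* does not c-command the anaphor → cannot bind it.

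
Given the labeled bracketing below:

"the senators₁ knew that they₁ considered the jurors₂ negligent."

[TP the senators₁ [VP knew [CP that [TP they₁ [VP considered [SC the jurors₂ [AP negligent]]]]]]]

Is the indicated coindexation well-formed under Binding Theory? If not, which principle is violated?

grammatical

The two coindexed NPs are *the senators₁* and *they₁*.
*they₁* is a pronoun; nothing c-commands it within its binding domain (the embedded TP.), so Principle B holds trivially.
*the senators₁* is an R-expression; *they₁* does not c-command it, and no other NP shares its index, so Principle C is satisfied.
All principles are respected.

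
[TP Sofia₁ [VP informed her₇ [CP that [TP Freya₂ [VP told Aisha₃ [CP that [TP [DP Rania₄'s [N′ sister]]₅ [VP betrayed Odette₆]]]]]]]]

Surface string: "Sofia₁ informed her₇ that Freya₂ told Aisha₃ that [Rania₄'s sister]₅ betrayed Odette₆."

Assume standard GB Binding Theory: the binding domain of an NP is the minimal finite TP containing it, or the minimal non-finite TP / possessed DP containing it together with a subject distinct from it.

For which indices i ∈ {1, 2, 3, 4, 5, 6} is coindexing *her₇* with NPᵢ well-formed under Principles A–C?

none

*her* is a pronoun, so Principle B applies: it must be free in its binding domain.
Binding domain of *her₇*: the matrix TP, whose subject is Sofia₁.
*Sofia₁* c-commands the pronoun within its binding domain → coindexation would violate Principle B.
*Freya₂*: the pronoun c-commands this R-expression → coindexation would violate Principle C on *Freya₂*.
*Aisha₃*: the pronoun c-commands this R-expression → coindexation would violate Principle C on *Aisha₃*.
*Rania₄*: the pronoun c-commands this R-expression → coindexation would violate Principle C on *Rania₄*.
*[Rania₄'s sister]₅*: the pronoun c-commands this R-expression → coindexation would violate Principle C on *[Rania₄'s sister]₅*.
*Odette₆*: the pronoun c-commands this R-expression → coindexation would violate Principle C on *Odette₆*.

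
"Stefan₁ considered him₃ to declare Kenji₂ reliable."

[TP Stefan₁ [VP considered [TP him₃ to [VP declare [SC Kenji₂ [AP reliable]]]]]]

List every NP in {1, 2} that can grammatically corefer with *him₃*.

*him* is a pronoun, so Principle B applies: it must be free in its binding domain.
Binding domain of *him₃*: the matrix TP, whose subject is Stefan₁.
*Stefan₁* c-commands the pronoun within its binding domain → coindexation would violate Principle B.
*Kenji₂*: the pronoun c-commands this R-expression → coindexation would violate Principle C on *Kenji₂*.

none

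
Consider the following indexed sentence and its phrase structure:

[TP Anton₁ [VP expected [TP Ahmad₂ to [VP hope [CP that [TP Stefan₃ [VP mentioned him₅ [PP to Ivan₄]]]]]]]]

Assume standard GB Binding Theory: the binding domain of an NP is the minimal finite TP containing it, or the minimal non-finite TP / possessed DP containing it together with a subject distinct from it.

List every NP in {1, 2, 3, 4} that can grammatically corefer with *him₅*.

*him* is a pronoun, so Principle B applies: it must be free in its binding domain.
Binding domain of *him₅*: the embedded TP, whose subject is Stefan₃.
*Anton₁* c-commands the pronoun but from outside its binding domain, and is not c-commanded by it → coindexation permitted.
*Ahmad₂* c-commands the pronoun but from outside its binding domain, and is not c-commanded by it → coindexation permitted.
*Stefan₃* c-commands the pronoun within its binding domain → coindexation would violate Principle B.
*Ivan₄*: the pronoun c-commands this R-expression → coindexation would violate Principle C on *Ivan₄*.

{1, 2}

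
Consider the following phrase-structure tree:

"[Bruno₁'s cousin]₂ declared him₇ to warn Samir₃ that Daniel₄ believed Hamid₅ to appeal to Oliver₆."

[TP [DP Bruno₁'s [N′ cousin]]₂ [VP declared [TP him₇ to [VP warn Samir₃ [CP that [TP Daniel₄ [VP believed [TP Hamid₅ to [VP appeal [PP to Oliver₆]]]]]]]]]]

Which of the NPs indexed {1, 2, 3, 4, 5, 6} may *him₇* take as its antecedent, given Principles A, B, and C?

{1}

*him* is a pronoun, so Principle B applies: it must be free in its binding domain.
Binding domain of *him₇*: the matrix TP, whose subject is [Bruno₁'s cousin]₂.
*Bruno₁* and the pronoun do not c-command one another → neither Principle B nor Principle C is at stake; coindexation permitted.
*[Bruno₁'s cousin]₂* c-commands the pronoun within its binding domain → coindexation would violate Principle B.
*Samir₃*: the pronoun c-commands this R-expression → coindexation would violate Principle C on *Samir₃*.
*Daniel₄*: the pronoun c-commands this R-expression → coindexation would violate Principle C on *Daniel₄*.
*Hamid₅*: the pronoun c-commands this R-expression → coindexation would violate Principle C on *Hamid₅*.
*Oliver₆*: the pronoun c-commands this R-expression → coindexation would violate Principle C on *Oliver₆*.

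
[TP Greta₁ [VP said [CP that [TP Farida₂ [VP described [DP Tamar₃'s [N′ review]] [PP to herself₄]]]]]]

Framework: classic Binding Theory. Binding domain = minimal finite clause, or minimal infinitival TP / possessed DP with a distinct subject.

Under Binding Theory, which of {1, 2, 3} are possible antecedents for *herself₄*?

*herself* is an anaphor, so Principle A applies: it must be bound in its binding domain.
Binding domain of *herself₄*: the embedded TP, whose subject is Farida₂.
*Greta₁* c-commands the anaphor but is outside its binding domain → cannot satisfy Principle A.
*Farida₂* c-commands the anaphor within its binding domain → licit binder.
*Tamar₃* does not c-command the anaphor → cannot bind it.

{2}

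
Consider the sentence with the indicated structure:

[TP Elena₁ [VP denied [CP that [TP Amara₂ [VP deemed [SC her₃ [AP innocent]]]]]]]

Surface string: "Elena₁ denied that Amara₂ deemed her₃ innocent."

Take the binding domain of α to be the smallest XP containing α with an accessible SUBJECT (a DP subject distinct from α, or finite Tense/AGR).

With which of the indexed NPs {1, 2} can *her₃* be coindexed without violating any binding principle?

*her* is a pronoun, so Principle B applies: it must be free in its binding domain.
Binding domain of *her₃*: the embedded TP, whose subject is Amara₂.
*Elena₁* c-commands the pronoun but from outside its binding domain, and is not c-commanded by it → coindexation permitted.
*Amara₂* c-commands the pronoun within its binding domain → coindexation would violate Principle B.

{1}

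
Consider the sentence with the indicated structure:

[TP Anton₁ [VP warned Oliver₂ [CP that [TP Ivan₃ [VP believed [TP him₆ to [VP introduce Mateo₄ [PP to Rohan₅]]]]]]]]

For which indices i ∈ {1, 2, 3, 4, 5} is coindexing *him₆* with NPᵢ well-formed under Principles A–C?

*him* is a pronoun, so Principle B applies: it must be free in its binding domain.
Binding domain of *him₆*: the embedded TP, whose subject is Ivan₃.
*Anton₁* c-commands the pronoun but from outside its binding domain, and is not c-commanded by it → coindexation permitted.
*Oliver₂* c-commands the pronoun but from outside its binding domain, and is not c-commanded by it → coindexation permitted.
*Ivan₃* c-commands the pronoun within its binding domain → coindexation would violate Principle B.
*Mateo₄*: the pronoun c-commands this R-expression → coindexation would violate Principle C on *Mateo₄*.
*Rohan₅*: the pronoun c-commands this R-expression → coindexation would violate Principle C on *Rohan₅*.

{1, 2}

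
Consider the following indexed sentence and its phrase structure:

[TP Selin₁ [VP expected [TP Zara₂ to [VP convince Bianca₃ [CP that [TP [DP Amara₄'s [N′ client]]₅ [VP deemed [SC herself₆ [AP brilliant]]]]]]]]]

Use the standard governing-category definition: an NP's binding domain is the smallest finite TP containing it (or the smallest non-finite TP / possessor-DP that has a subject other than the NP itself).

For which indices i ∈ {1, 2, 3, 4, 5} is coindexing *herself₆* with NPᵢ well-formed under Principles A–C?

{5}

*herself* is an anaphor, so Principle A applies: it must be bound in its binding domain.
Binding domain of *herself₆*: the embedded TP, whose subject is [Amara₄'s client]₅.
*Selin₁* c-commands the anaphor but is outside its binding domain → cannot satisfy Principle A.
*Zara₂* c-commands the anaphor but is outside its binding domain → cannot satisfy Principle A.
*Bianca₃* c-commands the anaphor but is outside its binding domain → cannot satisfy Principle A.
*Amara₄* does not c-command the anaphor → cannot bind it.
*[Amara₄'s client]₅* c-commands the anaphor within its binding domain → licit binder.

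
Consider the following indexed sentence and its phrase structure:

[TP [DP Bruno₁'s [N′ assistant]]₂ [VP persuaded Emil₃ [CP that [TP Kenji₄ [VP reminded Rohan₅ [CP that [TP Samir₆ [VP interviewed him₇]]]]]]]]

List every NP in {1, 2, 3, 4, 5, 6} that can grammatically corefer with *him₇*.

{1, 2, 3, 4, 5}

*him* is a pronoun, so Principle B applies: it must be free in its binding domain.
Binding domain of *him₇*: the embedded TP, whose subject is Samir₆.
*Bruno₁* and the pronoun do not c-command one another → neither Principle B nor Principle C is at stake; coindexation permitted.
*[Bruno₁'s assistant]₂* c-commands the pronoun but from outside its binding domain, and is not c-commanded by it → coindexation permitted.
*Emil₃* c-commands the pronoun but from outside its binding domain, and is not c-commanded by it → coindexation permitted.
*Kenji₄* c-commands the pronoun but from outside its binding domain, and is not c-commanded by it → coindexation permitted.
*Rohan₅* c-commands the pronoun but from outside its binding domain, and is not c-commanded by it → coindexation permitted.
*Samir₆* c-commands the pronoun within its binding domain → coindexation would violate Principle B.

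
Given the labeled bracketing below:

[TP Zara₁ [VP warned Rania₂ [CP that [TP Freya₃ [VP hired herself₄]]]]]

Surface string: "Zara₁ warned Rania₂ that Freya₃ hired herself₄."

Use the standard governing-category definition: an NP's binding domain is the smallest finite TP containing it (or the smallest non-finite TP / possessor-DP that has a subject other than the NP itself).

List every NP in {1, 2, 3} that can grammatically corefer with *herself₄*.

*herself* is an anaphor, so Principle A applies: it must be bound in its binding domain.
Binding domain of *herself₄*: the embedded TP, whose subject is Freya₃.
*Zara₁* c-commands the anaphor but is outside its binding domain → cannot satisfy Principle A.
*Rania₂* c-commands the anaphor but is outside its binding domain → cannot satisfy Principle A.
*Freya₃* c-commands the anaphor within its binding domain → licit binder.

{3}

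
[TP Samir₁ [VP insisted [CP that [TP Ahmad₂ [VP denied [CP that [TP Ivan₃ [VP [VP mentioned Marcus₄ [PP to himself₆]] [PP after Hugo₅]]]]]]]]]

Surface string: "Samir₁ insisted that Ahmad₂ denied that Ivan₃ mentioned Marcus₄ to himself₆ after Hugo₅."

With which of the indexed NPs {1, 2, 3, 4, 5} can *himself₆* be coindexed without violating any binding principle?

{3, 4}

*himself* is an anaphor, so Principle A applies: it must be bound in its binding domain.
Binding domain of *himself₆*: the embedded TP, whose subject is Ivan₃.
*Samir₁* c-commands the anaphor but is outside its binding domain → cannot satisfy Principle A.
*Ahmad₂* c-commands the anaphor but is outside its binding domain → cannot satisfy Principle A.
*Ivan₃* c-commands the anaphor within its binding domain → licit binder.
*Marcus₄* c-commands the anaphor within its binding domain → licit binder.
*Hugo₅* does not c-command the anaphor → cannot bind it.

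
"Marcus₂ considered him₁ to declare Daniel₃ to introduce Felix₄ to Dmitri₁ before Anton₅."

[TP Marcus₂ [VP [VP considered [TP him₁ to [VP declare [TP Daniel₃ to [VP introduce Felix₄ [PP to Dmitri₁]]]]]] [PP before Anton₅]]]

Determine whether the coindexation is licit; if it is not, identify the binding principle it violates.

Principle C

The two coindexed NPs are *him₁* and *Dmitri₁*.
*Dmitri₁* is an R-expression. Principle C requires it to be free everywhere.
*him₁* c-commands it and carries the same index.
The R-expression is bound → Principle C violation.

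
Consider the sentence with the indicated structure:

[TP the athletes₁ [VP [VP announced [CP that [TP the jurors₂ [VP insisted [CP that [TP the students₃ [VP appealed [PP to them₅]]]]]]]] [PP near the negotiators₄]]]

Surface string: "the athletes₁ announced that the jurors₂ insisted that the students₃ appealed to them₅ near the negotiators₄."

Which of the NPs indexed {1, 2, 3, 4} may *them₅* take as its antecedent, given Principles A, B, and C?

*them* is a pronoun, so Principle B applies: it must be free in its binding domain.
Binding domain of *them₅*: the embedded TP, whose subject is the students₃.
*the athletes₁* c-commands the pronoun but from outside its binding domain, and is not c-commanded by it → coindexation permitted.
*the jurors₂* c-commands the pronoun but from outside its binding domain, and is not c-commanded by it → coindexation permitted.
*the students₃* c-commands the pronoun within its binding domain → coindexation would violate Principle B.
*the negotiators₄* and the pronoun do not c-command one another → neither Principle B nor Principle C is at stake; coindexation permitted.

{1, 2, 4}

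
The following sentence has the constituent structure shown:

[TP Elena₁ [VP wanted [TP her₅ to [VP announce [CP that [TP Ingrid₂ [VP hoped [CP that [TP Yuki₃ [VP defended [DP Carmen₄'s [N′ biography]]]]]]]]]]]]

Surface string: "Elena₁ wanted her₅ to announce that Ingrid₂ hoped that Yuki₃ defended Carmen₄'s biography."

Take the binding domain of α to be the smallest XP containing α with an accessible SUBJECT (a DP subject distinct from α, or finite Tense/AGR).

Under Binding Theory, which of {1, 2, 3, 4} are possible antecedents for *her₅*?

none

*her* is a pronoun, so Principle B applies: it must be free in its binding domain.
Binding domain of *her₅*: the matrix TP, whose subject is Elena₁.
*Elena₁* c-commands the pronoun within its binding domain → coindexation would violate Principle B.
*Ingrid₂*: the pronoun c-commands this R-expression → coindexation would violate Principle C on *Ingrid₂*.
*Yuki₃*: the pronoun c-commands this R-expression → coindexation would violate Principle C on *Yuki₃*.
*Carmen₄*: the pronoun c-commands this R-expression → coindexation would violate Principle C on *Carmen₄*.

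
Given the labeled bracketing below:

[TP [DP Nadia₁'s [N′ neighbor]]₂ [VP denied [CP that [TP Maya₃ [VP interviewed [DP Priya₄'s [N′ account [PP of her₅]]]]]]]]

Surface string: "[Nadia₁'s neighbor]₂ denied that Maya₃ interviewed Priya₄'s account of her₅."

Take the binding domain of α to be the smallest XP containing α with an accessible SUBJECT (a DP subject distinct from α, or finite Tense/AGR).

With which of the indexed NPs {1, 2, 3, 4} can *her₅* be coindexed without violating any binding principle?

*her* is a pronoun, so Principle B applies: it must be free in its binding domain.
Binding domain of *her₅*: the possessed DP, whose subject is Priya₄.
*Nadia₁* and the pronoun do not c-command one another → neither Principle B nor Principle C is at stake; coindexation permitted.
*[Nadia₁'s neighbor]₂* c-commands the pronoun but from outside its binding domain, and is not c-commanded by it → coindexation permitted.
*Maya₃* c-commands the pronoun but from outside its binding domain, and is not c-commanded by it → coindexation permitted.
*Priya₄* c-commands the pronoun within its binding domain → coindexation would violate Principle B.

{1, 2, 3}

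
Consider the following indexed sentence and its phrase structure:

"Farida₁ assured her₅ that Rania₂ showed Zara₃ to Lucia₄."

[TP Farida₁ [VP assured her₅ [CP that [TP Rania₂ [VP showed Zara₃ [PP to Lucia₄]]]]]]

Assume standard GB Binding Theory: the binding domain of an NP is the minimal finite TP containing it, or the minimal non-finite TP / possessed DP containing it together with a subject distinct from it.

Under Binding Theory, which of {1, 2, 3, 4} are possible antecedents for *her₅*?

*her* is a pronoun, so Principle B applies: it must be free in its binding domain.
Binding domain of *her₅*: the matrix TP, whose subject is Farida₁.
*Farida₁* c-commands the pronoun within its binding domain → coindexation would violate Principle B.
*Rania₂*: the pronoun c-commands this R-expression → coindexation would violate Principle C on *Rania₂*.
*Zara₃*: the pronoun c-commands this R-expression → coindexation would violate Principle C on *Zara₃*.
*Lucia₄*: the pronoun c-commands this R-expression → coindexation would violate Principle C on *Lucia₄*.

none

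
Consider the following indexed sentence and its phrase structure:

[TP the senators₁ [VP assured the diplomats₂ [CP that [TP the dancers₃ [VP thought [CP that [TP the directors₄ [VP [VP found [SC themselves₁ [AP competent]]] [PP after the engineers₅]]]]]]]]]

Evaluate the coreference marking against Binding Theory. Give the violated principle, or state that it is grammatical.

Principle A

The two coindexed NPs are *the senators₁* and *themselves₁*.
*themselves₁* is an anaphor. Principle A requires it to be bound within its binding domain — the embedded TP, whose subject is the directors₄.
Within that domain it is c-commanded by *the directors₄*, which does not share its index.
*the senators₁* does c-command the anaphor, but from outside its binding domain.
The anaphor is unbound in its domain → Principle A violation.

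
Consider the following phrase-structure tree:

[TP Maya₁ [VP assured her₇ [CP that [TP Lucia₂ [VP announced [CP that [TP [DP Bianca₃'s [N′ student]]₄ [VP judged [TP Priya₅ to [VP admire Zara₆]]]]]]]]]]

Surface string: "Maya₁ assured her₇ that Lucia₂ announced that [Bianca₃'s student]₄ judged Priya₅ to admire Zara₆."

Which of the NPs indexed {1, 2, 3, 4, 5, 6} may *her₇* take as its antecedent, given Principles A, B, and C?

none

*her* is a pronoun, so Principle B applies: it must be free in its binding domain.
Binding domain of *her₇*: the matrix TP, whose subject is Maya₁.
*Maya₁* c-commands the pronoun within its binding domain → coindexation would violate Principle B.
*Lucia₂*: the pronoun c-commands this R-expression → coindexation would violate Principle C on *Lucia₂*.
*Bianca₃*: the pronoun c-commands this R-expression → coindexation would violate Principle C on *Bianca₃*.
*[Bianca₃'s student]₄*: the pronoun c-commands this R-expression → coindexation would violate Principle C on *[Bianca₃'s student]₄*.
*Priya₅*: the pronoun c-commands this R-expression → coindexation would violate Principle C on *Priya₅*.
*Zara₆*: the pronoun c-commands this R-expression → coindexation would violate Principle C on *Zara₆*.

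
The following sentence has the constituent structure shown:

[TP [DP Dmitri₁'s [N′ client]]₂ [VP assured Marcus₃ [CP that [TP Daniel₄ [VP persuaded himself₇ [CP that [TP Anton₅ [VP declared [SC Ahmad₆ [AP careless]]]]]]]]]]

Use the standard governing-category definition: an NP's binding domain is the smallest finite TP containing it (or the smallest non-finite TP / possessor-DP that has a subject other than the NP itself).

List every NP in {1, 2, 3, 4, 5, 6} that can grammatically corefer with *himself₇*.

*himself* is an anaphor, so Principle A applies: it must be bound in its binding domain.
Binding domain of *himself₇*: the embedded TP, whose subject is Daniel₄.
*Dmitri₁* does not c-command the anaphor → cannot bind it.
*[Dmitri₁'s client]₂* c-commands the anaphor but is outside its binding domain → cannot satisfy Principle A.
*Marcus₃* c-commands the anaphor but is outside its binding domain → cannot satisfy Principle A.
*Daniel₄* c-commands the anaphor within its binding domain → licit binder.
*Anton₅* does not c-command the anaphor → cannot bind it.
*Ahmad₆* does not c-command the anaphor → cannot bind it.

{4}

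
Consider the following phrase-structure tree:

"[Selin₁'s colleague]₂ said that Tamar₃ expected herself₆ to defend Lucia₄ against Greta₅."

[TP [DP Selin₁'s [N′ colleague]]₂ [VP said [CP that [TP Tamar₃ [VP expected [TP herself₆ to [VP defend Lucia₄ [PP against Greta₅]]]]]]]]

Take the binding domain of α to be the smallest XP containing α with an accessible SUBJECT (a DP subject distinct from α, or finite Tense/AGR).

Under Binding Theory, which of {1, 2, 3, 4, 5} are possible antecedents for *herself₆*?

*herself* is an anaphor, so Principle A applies: it must be bound in its binding domain.
Binding domain of *herself₆*: the embedded TP, whose subject is Tamar₃.
*Selin₁* does not c-command the anaphor → cannot bind it.
*[Selin₁'s colleague]₂* c-commands the anaphor but is outside its binding domain → cannot satisfy Principle A.
*Tamar₃* c-commands the anaphor within its binding domain → licit binder.
*Lucia₄* does not c-command the anaphor → cannot bind it.
*Greta₅* does not c-command the anaphor → cannot bind it.

{3}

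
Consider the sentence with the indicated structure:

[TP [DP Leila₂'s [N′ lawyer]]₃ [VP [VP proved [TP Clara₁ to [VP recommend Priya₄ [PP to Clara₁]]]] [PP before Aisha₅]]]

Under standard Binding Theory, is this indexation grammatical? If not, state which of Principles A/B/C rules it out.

Principle C

The two coindexed NPs are *Clara₁* (the higher occurrence) and *Clara₁* (the lower occurrence).
*Clara₁* (the lower occurrence) is an R-expression. Principle C requires it to be free everywhere.
*Clara₁* (the higher occurrence) c-commands it and carries the same index.
The R-expression is bound → Principle C violation.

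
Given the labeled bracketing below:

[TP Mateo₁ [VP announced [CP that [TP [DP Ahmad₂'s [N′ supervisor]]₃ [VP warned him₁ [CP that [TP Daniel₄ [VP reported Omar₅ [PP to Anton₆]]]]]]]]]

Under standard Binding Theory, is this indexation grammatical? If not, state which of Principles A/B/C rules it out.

The two coindexed NPs are *Mateo₁* and *him₁*.
*him₁* is a pronoun; its binding domain is the embedded TP, whose subject is [Ahmad₂'s supervisor]₃. Within that domain it is c-commanded only by *[Ahmad₂'s supervisor]₃*, which carries a different index — the pronoun is free locally, so Principle B holds.
*Mateo₁* is an R-expression; *him₁* does not c-command it, and no other NP shares its index, so Principle C is satisfied.
All principles are respected.

grammatical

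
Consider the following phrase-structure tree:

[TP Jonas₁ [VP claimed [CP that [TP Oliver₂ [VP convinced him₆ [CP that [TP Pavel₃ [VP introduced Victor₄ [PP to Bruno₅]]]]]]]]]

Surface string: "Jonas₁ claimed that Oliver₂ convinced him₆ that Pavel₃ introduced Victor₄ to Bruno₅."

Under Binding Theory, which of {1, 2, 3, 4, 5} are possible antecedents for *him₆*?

{1}

*him* is a pronoun, so Principle B applies: it must be free in its binding domain.
Binding domain of *him₆*: the embedded TP, whose subject is Oliver₂.
*Jonas₁* c-commands the pronoun but from outside its binding domain, and is not c-commanded by it → coindexation permitted.
*Oliver₂* c-commands the pronoun within its binding domain → coindexation would violate Principle B.
*Pavel₃*: the pronoun c-commands this R-expression → coindexation would violate Principle C on *Pavel₃*.
*Victor₄*: the pronoun c-commands this R-expression → coindexation would violate Principle C on *Victor₄*.
*Bruno₅*: the pronoun c-commands this R-expression → coindexation would violate Principle C on *Bruno₅*.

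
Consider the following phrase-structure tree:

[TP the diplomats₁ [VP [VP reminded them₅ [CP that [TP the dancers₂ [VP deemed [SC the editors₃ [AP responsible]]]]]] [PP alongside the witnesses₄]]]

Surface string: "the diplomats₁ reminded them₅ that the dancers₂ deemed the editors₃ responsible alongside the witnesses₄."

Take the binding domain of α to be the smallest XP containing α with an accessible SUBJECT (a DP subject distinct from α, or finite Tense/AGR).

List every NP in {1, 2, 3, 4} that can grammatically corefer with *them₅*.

{4}

*them* is a pronoun, so Principle B applies: it must be free in its binding domain.
Binding domain of *them₅*: the matrix TP, whose subject is the diplomats₁.
*the diplomats₁* c-commands the pronoun within its binding domain → coindexation would violate Principle B.
*the dancers₂*: the pronoun c-commands this R-expression → coindexation would violate Principle C on *the dancers₂*.
*the editors₃*: the pronoun c-commands this R-expression → coindexation would violate Principle C on *the editors₃*.
*the witnesses₄* and the pronoun do not c-command one another → neither Principle B nor Principle C is at stake; coindexation permitted.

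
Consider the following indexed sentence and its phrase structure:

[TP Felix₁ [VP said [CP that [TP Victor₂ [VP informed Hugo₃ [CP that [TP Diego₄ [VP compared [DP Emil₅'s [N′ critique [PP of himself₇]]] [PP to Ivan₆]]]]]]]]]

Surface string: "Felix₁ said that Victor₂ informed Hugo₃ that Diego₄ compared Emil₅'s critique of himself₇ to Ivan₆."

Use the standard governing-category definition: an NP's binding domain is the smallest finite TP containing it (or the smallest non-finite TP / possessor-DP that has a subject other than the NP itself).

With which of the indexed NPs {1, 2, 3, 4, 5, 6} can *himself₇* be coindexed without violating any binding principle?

{5}

*himself* is an anaphor, so Principle A applies: it must be bound in its binding domain.
Binding domain of *himself₇*: the possessed DP, whose subject is Emil₅.
*Felix₁* c-commands the anaphor but is outside its binding domain → cannot satisfy Principle A.
*Victor₂* c-commands the anaphor but is outside its binding domain → cannot satisfy Principle A.
*Hugo₃* c-commands the anaphor but is outside its binding domain → cannot satisfy Principle A.
*Diego₄* c-commands the anaphor but is outside its binding domain → cannot satisfy Principle A.
*Emil₅* c-commands the anaphor within its binding domain → licit binder.
*Ivan₆* does not c-command the anaphor → cannot bind it.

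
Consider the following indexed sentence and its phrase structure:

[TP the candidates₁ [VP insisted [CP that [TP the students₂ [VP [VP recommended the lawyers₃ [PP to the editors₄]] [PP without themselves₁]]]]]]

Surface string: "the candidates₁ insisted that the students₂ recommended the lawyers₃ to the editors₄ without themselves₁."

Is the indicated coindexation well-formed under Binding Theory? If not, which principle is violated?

The two coindexed NPs are *the candidates₁* and *themselves₁*.
*themselves₁* is an anaphor. Principle A requires it to be bound within its binding domain — the embedded TP, whose subject is the students₂.
Within that domain it is c-commanded by *the students₂*, which does not share its index.
*the candidates₁* does c-command the anaphor, but from outside its binding domain.
The anaphor is unbound in its domain → Principle A violation.

Principle A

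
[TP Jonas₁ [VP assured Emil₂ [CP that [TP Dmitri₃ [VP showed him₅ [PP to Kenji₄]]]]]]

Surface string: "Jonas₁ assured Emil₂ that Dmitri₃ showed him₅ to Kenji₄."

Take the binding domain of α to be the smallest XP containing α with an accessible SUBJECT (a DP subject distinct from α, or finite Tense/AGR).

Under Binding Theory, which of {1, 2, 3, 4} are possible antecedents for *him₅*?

{1, 2}

*him* is a pronoun, so Principle B applies: it must be free in its binding domain.
Binding domain of *him₅*: the embedded TP, whose subject is Dmitri₃.
*Jonas₁* c-commands the pronoun but from outside its binding domain, and is not c-commanded by it → coindexation permitted.
*Emil₂* c-commands the pronoun but from outside its binding domain, and is not c-commanded by it → coindexation permitted.
*Dmitri₃* c-commands the pronoun within its binding domain → coindexation would violate Principle B.
*Kenji₄*: the pronoun c-commands this R-expression → coindexation would violate Principle C on *Kenji₄*.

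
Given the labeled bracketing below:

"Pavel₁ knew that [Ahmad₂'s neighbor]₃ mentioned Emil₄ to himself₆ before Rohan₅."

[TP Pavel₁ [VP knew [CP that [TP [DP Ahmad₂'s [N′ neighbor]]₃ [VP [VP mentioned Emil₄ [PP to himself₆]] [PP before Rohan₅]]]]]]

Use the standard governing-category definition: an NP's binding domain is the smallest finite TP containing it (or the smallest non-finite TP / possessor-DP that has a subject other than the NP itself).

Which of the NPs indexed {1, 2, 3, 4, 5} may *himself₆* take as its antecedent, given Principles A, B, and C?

*himself* is an anaphor, so Principle A applies: it must be bound in its binding domain.
Binding domain of *himself₆*: the embedded TP, whose subject is [Ahmad₂'s neighbor]₃.
*Pavel₁* c-commands the anaphor but is outside its binding domain → cannot satisfy Principle A.
*Ahmad₂* does not c-command the anaphor → cannot bind it.
*[Ahmad₂'s neighbor]₃* c-commands the anaphor within its binding domain → licit binder.
*Emil₄* c-commands the anaphor within its binding domain → licit binder.
*Rohan₅* does not c-command the anaphor → cannot bind it.

{3, 4}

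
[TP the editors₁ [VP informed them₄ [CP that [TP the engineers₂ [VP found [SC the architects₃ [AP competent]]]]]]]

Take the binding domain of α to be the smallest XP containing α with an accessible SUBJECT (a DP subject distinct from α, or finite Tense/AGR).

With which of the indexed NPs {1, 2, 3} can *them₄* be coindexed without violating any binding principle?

*them* is a pronoun, so Principle B applies: it must be free in its binding domain.
Binding domain of *them₄*: the matrix TP, whose subject is the editors₁.
*the editors₁* c-commands the pronoun within its binding domain → coindexation would violate Principle B.
*the engineers₂*: the pronoun c-commands this R-expression → coindexation would violate Principle C on *the engineers₂*.
*the architects₃*: the pronoun c-commands this R-expression → coindexation would violate Principle C on *the architects₃*.

none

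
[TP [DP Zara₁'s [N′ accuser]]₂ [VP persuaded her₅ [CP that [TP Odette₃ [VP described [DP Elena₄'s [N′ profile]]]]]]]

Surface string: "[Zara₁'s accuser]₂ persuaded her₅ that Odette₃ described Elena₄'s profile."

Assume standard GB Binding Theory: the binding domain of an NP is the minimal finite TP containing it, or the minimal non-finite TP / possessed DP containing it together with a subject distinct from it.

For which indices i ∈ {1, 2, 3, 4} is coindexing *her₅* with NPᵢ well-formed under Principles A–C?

{1}

*her* is a pronoun, so Principle B applies: it must be free in its binding domain.
Binding domain of *her₅*: the matrix TP, whose subject is [Zara₁'s accuser]₂.
*Zara₁* and the pronoun do not c-command one another → neither Principle B nor Principle C is at stake; coindexation permitted.
*[Zara₁'s accuser]₂* c-commands the pronoun within its binding domain → coindexation would violate Principle B.
*Odette₃*: the pronoun c-commands this R-expression → coindexation would violate Principle C on *Odette₃*.
*Elena₄*: the pronoun c-commands this R-expression → coindexation would violate Principle C on *Elena₄*.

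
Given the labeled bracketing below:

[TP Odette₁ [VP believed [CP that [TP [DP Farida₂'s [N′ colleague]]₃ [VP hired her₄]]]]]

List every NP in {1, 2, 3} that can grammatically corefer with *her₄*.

*her* is a pronoun, so Principle B applies: it must be free in its binding domain.
Binding domain of *her₄*: the embedded TP, whose subject is [Farida₂'s colleague]₃.
*Odette₁* c-commands the pronoun but from outside its binding domain, and is not c-commanded by it → coindexation permitted.
*Farida₂* and the pronoun do not c-command one another → neither Principle B nor Principle C is at stake; coindexation permitted.
*[Farida₂'s colleague]₃* c-commands the pronoun within its binding domain → coindexation would violate Principle B.

{1, 2}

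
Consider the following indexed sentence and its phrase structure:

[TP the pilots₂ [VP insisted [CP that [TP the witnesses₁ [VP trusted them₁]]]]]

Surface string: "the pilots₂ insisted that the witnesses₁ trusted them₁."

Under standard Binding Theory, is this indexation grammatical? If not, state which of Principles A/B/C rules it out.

The two coindexed NPs are *the witnesses₁* and *them₁*.
*them₁* is a pronoun. Its binding domain is the embedded TP, whose subject is the witnesses₁.
*the witnesses₁* c-commands it within that domain and carries the same index.
The pronoun is locally bound → Principle B violation.

Principle B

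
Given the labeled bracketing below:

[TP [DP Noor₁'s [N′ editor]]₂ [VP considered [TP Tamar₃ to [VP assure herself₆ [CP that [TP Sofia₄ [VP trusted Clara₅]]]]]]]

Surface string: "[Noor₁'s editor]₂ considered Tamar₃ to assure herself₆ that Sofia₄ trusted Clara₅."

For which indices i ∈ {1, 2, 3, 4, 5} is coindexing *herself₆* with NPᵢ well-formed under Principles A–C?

*herself* is an anaphor, so Principle A applies: it must be bound in its binding domain.
Binding domain of *herself₆*: the embedded TP, whose subject is Tamar₃.
*Noor₁* does not c-command the anaphor → cannot bind it.
*[Noor₁'s editor]₂* c-commands the anaphor but is outside its binding domain → cannot satisfy Principle A.
*Tamar₃* c-commands the anaphor within its binding domain → licit binder.
*Sofia₄* does not c-command the anaphor → cannot bind it.
*Clara₅* does not c-command the anaphor → cannot bind it.

{3}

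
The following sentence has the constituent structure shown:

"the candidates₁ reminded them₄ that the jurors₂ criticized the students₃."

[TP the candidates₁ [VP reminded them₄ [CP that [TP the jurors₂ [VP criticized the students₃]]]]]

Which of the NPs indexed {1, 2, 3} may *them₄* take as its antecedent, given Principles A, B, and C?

*them* is a pronoun, so Principle B applies: it must be free in its binding domain.
Binding domain of *them₄*: the matrix TP, whose subject is the candidates₁.
*the candidates₁* c-commands the pronoun within its binding domain → coindexation would violate Principle B.
*the jurors₂*: the pronoun c-commands this R-expression → coindexation would violate Principle C on *the jurors₂*.
*the students₃*: the pronoun c-commands this R-expression → coindexation would violate Principle C on *the students₃*.

none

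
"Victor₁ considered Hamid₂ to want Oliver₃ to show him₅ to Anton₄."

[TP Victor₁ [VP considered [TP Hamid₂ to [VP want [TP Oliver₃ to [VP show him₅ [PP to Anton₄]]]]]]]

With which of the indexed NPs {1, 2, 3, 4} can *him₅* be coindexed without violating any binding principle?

*him* is a pronoun, so Principle B applies: it must be free in its binding domain.
Binding domain of *him₅*: the embedded TP, whose subject is Oliver₃.
*Victor₁* c-commands the pronoun but from outside its binding domain, and is not c-commanded by it → coindexation permitted.
*Hamid₂* c-commands the pronoun but from outside its binding domain, and is not c-commanded by it → coindexation permitted.
*Oliver₃* c-commands the pronoun within its binding domain → coindexation would violate Principle B.
*Anton₄*: the pronoun c-commands this R-expression → coindexation would violate Principle C on *Anton₄*.

{1, 2}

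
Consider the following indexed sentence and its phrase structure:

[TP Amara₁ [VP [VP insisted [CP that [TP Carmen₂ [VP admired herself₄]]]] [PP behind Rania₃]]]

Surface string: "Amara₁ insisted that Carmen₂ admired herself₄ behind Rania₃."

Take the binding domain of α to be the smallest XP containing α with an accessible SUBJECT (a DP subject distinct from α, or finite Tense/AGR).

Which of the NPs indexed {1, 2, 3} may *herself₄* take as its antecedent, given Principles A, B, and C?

*herself* is an anaphor, so Principle A applies: it must be bound in its binding domain.
Binding domain of *herself₄*: the embedded TP, whose subject is Carmen₂.
*Amara₁* c-commands the anaphor but is outside its binding domain → cannot satisfy Principle A.
*Carmen₂* c-commands the anaphor within its binding domain → licit binder.
*Rania₃* does not c-command the anaphor → cannot bind it.

{2}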